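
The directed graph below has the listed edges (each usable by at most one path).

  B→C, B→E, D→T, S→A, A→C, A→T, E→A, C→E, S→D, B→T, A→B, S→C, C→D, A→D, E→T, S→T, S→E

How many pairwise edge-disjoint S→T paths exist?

5

Assign every edge capacity 1; by Menger, the answer equals the max flow.
Path S→T (+1); total 1.
Path S→A→T (+1); total 2.
Path S→D→T (+1); total 3.
Path S→E→T (+1); total 4.
Path S→C→E→A→B→T (+1); total 5.
No residual S→T path; max flow = 5.
Certifying cut of size 5: {S→A, S→C, S→D, S→E, S→T}.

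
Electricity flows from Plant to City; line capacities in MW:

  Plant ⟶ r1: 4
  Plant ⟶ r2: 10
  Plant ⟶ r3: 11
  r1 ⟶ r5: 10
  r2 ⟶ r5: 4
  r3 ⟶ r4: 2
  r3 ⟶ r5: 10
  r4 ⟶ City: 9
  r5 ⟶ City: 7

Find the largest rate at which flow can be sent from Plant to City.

Augment Plant→r1→r5→City: bottleneck 4, flow now 4.
Augment Plant→r2→r5→City: bottleneck 3, flow now 7.
Augment Plant→r3→r4→City: bottleneck 2, flow now 9.
No augmenting path remains; maximum flow = 9.
In the residual graph, reachable from Plant: {Plant, r1, r2, r3, r5}.
Min-cut edges: r3→r4 (2), r5→City (7); capacity 2 + 7 = 9.
This cut is saturated, so no flow can exceed 9.

9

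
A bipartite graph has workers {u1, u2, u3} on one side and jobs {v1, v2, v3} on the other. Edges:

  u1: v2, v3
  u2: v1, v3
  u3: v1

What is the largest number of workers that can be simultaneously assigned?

Unit-capacity flow: source→left, listed edges, right→sink; max matching = max flow.
Augmenting path u1→v2 (+1); matched 1.
Augmenting path u2→v1 (+1); matched 2.
Augmenting path u3→v1→u2→v3 (+1); matched 3.
No augmenting path remains; maximum matching = 3.
König certificate: {u1, u2, u3} is a vertex cover of size 3 (every listed pair touches it), so no matching can be larger.

3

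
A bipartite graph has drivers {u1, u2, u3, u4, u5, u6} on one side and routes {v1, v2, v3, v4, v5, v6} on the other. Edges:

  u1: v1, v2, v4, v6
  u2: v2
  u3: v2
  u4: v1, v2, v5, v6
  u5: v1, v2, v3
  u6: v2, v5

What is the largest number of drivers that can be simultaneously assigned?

5

Unit-capacity flow: source→left, listed edges, right→sink; max matching = max flow.
Augmenting path u1→v1 (+1); matched 1.
Augmenting path u2→v2 (+1); matched 2.
Augmenting path u4→v5 (+1); matched 3.
Augmenting path u5→v3 (+1); matched 4.
Augmenting path u6→v5→u4→v6 (+1); matched 5.
No augmenting path remains; maximum matching = 5.
König certificate: {u1, u4, u5, u6, v2} is a vertex cover of size 5 (every listed pair touches it), so no matching can be larger.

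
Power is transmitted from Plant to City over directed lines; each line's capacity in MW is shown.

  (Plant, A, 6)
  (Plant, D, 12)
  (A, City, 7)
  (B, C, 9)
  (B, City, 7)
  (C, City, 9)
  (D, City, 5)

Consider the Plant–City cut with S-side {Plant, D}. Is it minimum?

Given cut capacity: 6 + 5 = 11.
Augment Plant→A→City: bottleneck 6, flow now 6.
Augment Plant→D→City: bottleneck 5, flow now 11.
No augmenting path remains; maximum flow = 11.
Cut capacity 11 equals the max flow, so it is a minimum cut.

Yes — it is a minimum cut (capacity 11).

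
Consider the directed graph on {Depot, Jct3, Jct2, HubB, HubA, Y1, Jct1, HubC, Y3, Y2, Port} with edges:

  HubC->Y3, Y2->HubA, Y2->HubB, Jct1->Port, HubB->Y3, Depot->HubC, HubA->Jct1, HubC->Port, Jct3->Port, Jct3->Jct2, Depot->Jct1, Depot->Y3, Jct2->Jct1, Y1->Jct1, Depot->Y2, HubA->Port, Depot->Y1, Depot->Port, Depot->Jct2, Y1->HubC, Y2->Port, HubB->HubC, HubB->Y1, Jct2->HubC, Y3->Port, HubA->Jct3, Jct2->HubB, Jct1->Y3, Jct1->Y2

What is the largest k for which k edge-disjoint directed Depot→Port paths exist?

6

Assign every edge capacity 1; by Menger, the answer equals the max flow.
Path Depot→Port (+1); total 1.
Path Depot→Jct1→Port (+1); total 2.
Path Depot→HubC→Port (+1); total 3.
Path Depot→Y3→Port (+1); total 4.
Path Depot→Y2→Port (+1); total 5.
Path Depot→Jct2→Jct1→Y2→HubA→Port (+1); total 6.
No residual Depot→Port path; max flow = 6.
Certifying cut of size 6: {Depot→Port, Depot→Y2, HubC→Port, Jct1→Port, Jct1→Y2, Y3→Port}.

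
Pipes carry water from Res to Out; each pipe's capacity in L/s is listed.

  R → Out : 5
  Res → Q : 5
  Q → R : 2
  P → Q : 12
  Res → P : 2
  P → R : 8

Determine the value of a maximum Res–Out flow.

Augment Res→P→R→Out: bottleneck 2, flow now 2.
Augment Res→Q→R→Out: bottleneck 2, flow now 4.
No augmenting path remains; maximum flow = 4.
In the residual graph, reachable from Res: {Res, Q}.
Min-cut edges: Res→P (2), Q→R (2); capacity 2 + 2 = 4.
This cut is saturated, so no flow can exceed 4.

4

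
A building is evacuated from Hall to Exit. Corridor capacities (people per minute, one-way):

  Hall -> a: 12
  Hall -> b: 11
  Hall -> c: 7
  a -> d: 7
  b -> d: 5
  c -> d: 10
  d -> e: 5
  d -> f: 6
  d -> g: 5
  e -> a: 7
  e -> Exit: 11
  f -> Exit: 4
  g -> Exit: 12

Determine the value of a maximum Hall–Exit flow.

Augment Hall→a→d→e→Exit: bottleneck 5, flow now 5.
Augment Hall→a→d→f→Exit: bottleneck 2, flow now 7.
Augment Hall→b→d→f→Exit: bottleneck 2, flow now 9.
Augment Hall→b→d→g→Exit: bottleneck 3, flow now 12.
Augment Hall→c→d→g→Exit: bottleneck 2, flow now 14.
No augmenting path remains; maximum flow = 14.
In the residual graph, reachable from Hall: {Hall, a, b, c, d, f}.
Min-cut edges: d→e (5), d→g (5), f→Exit (4); capacity 5 + 5 + 4 = 14.
This cut is saturated, so no flow can exceed 14.

14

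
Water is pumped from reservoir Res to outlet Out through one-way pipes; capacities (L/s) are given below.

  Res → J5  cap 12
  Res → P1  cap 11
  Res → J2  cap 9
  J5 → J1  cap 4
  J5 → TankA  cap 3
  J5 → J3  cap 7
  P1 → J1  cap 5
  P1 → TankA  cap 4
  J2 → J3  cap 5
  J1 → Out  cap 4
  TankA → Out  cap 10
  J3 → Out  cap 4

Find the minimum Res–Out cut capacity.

Augment Res→J5→J1→Out: bottleneck 4, flow now 4.
Augment Res→J5→TankA→Out: bottleneck 3, flow now 7.
Augment Res→J5→J3→Out: bottleneck 4, flow now 11.
Augment Res→P1→TankA→Out: bottleneck 4, flow now 15.
No augmenting path remains; maximum flow = 15.
By max-flow min-cut, the minimum cut capacity equals the max flow.
In the residual graph, reachable from Res: {Res, J5, P1, J2, J1, J3}.
Min-cut edges: J5→TankA (3), P1→TankA (4), J1→Out (4), J3→Out (4); capacity 3 + 4 + 4 + 4 = 15.

15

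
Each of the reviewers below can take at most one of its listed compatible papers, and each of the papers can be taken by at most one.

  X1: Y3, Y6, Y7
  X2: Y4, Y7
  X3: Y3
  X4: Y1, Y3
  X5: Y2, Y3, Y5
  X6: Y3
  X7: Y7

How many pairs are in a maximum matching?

6

Unit-capacity flow: source→left, listed edges, right→sink; max matching = max flow.
Augmenting path X1→Y3 (+1); matched 1.
Augmenting path X2→Y4 (+1); matched 2.
Augmenting path X4→Y1 (+1); matched 3.
Augmenting path X5→Y2 (+1); matched 4.
Augmenting path X7→Y7 (+1); matched 5.
Augmenting path X3→Y3→X1→Y6 (+1); matched 6.
No augmenting path remains; maximum matching = 6.
König certificate: {X1, X2, X4, X5, X7, Y3} is a vertex cover of size 6 (every listed pair touches it), so no matching can be larger.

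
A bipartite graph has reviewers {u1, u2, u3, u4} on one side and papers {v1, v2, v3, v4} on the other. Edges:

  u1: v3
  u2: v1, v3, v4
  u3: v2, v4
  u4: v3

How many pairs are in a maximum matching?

3

Unit-capacity flow: source→left, listed edges, right→sink; max matching = max flow.
Augmenting path u1→v3 (+1); matched 1.
Augmenting path u2→v1 (+1); matched 2.
Augmenting path u3→v2 (+1); matched 3.
No augmenting path remains; maximum matching = 3.
König certificate: {u2, u3, v3} is a vertex cover of size 3 (every listed pair touches it), so no matching can be larger.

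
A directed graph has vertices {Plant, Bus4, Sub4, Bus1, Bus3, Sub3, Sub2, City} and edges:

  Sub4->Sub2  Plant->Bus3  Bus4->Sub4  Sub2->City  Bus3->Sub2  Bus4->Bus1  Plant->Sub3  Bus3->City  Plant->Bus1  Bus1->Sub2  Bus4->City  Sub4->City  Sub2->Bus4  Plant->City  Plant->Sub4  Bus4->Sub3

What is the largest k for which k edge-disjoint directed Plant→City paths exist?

Assign every edge capacity 1; by Menger, the answer equals the max flow.
Path Plant→City (+1); total 1.
Path Plant→Sub4→City (+1); total 2.
Path Plant→Bus3→City (+1); total 3.
Path Plant→Bus1→Sub2→City (+1); total 4.
No residual Plant→City path; max flow = 4.
Certifying cut of size 4: {Plant→Bus1, Plant→Bus3, Plant→City, Plant→Sub4}.

4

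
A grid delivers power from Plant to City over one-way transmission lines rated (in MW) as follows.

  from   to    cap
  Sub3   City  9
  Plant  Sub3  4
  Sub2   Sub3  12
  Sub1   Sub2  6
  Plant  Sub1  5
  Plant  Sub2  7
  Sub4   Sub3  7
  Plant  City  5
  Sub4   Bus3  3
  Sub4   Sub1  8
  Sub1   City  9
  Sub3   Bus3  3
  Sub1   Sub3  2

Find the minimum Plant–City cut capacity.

19

Augment Plant→City: bottleneck 5, flow now 5.
Augment Plant→Sub1→City: bottleneck 5, flow now 10.
Augment Plant→Sub3→City: bottleneck 4, flow now 14.
Augment Plant→Sub2→Sub3→City: bottleneck 5, flow now 19.
No augmenting path remains; maximum flow = 19.
By max-flow min-cut, the minimum cut capacity equals the max flow.
In the residual graph, reachable from Plant: {Plant, Sub2, Sub3, Bus3}.
Min-cut edges: Plant→Sub1 (5), Plant→City (5), Sub3→City (9); capacity 5 + 5 + 9 = 19.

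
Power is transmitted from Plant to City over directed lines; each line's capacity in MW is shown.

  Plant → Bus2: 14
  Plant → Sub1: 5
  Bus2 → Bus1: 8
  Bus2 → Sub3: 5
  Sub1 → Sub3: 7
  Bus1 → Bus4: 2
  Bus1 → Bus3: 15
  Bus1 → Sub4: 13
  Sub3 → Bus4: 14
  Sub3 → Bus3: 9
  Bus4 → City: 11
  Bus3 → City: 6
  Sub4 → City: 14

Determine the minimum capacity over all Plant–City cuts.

Augment Plant→Bus2→Bus1→Bus4→City: bottleneck 2, flow now 2.
Augment Plant→Bus2→Bus1→Bus3→City: bottleneck 6, flow now 8.
Augment Plant→Bus2→Sub3→Bus4→City: bottleneck 5, flow now 13.
Augment Plant→Sub1→Sub3→Bus4→City: bottleneck 4, flow now 17.
Augment Plant→Sub1→Sub3→Bus4→Bus1→Sub4→City: bottleneck 1, flow now 18. (uses reverse residual edge)
No augmenting path remains; maximum flow = 18.
By max-flow min-cut, the minimum cut capacity equals the max flow.
In the residual graph, reachable from Plant: {Plant, Bus2}.
Min-cut edges: Plant→Sub1 (5), Bus2→Bus1 (8), Bus2→Sub3 (5); capacity 5 + 8 + 5 = 18.

18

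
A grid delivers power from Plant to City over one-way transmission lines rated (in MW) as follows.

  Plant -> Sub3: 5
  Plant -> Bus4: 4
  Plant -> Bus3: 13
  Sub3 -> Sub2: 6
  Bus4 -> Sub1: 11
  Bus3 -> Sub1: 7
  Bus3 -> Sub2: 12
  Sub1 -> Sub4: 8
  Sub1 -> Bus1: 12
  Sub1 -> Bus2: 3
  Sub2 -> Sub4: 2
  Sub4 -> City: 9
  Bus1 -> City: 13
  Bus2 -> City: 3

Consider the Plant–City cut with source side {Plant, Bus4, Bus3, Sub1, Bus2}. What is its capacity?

Edges leaving {Plant, Bus4, Bus3, Sub1, Bus2}: Plant→Sub3 (5), Bus3→Sub2 (12), Sub1→Sub4 (8), Sub1→Bus1 (12), Bus2→City (3).
Cut capacity = 5 + 12 + 8 + 12 + 3 = 40.

40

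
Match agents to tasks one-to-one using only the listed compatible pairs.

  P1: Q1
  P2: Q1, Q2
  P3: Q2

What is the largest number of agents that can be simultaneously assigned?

Unit-capacity flow: source→left, listed edges, right→sink; max matching = max flow.
Augmenting path P1→Q1 (+1); matched 1.
Augmenting path P2→Q2 (+1); matched 2.
No augmenting path remains; maximum matching = 2.
König certificate: {Q1, Q2} is a vertex cover of size 2 (every listed pair touches it), so no matching can be larger.

2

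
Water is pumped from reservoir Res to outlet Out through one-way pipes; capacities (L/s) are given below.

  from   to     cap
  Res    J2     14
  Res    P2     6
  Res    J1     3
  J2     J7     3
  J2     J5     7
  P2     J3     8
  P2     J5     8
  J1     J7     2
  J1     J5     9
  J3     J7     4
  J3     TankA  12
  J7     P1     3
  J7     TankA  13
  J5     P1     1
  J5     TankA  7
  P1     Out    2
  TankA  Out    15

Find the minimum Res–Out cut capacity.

17

Augment Res→J2→J7→P1→Out: bottleneck 2, flow now 2.
Augment Res→J2→J7→TankA→Out: bottleneck 1, flow now 3.
Augment Res→J2→J5→TankA→Out: bottleneck 7, flow now 10.
Augment Res→P2→J3→TankA→Out: bottleneck 6, flow now 16.
Augment Res→J1→J7→TankA→Out: bottleneck 1, flow now 17.
No augmenting path remains; maximum flow = 17.
By max-flow min-cut, the minimum cut capacity equals the max flow.
In the residual graph, reachable from Res: {Res, J2, P2, J1, J3, J7, J5, P1, TankA}.
Min-cut edges: P1→Out (2), TankA→Out (15); capacity 2 + 15 = 17.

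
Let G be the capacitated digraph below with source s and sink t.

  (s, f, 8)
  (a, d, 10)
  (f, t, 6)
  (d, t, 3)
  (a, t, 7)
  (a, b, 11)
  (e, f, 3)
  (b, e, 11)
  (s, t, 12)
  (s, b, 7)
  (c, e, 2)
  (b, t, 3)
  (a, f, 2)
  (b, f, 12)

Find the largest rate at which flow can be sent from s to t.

21

Augment s→t: bottleneck 12, flow now 12.
Augment s→b→t: bottleneck 3, flow now 15.
Augment s→f→t: bottleneck 6, flow now 21.
No augmenting path remains; maximum flow = 21.
In the residual graph, reachable from s: {s, b, e, f}.
Min-cut edges: s→t (12), b→t (3), f→t (6); capacity 12 + 3 + 6 = 21.
This cut is saturated, so no flow can exceed 21.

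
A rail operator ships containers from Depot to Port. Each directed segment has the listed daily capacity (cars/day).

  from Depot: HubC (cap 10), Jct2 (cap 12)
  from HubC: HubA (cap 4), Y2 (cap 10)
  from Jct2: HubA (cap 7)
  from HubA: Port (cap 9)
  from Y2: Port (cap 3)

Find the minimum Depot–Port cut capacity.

12

Augment Depot→HubC→HubA→Port: bottleneck 4, flow now 4.
Augment Depot→HubC→Y2→Port: bottleneck 3, flow now 7.
Augment Depot→Jct2→HubA→Port: bottleneck 5, flow now 12.
No augmenting path remains; maximum flow = 12.
By max-flow min-cut, the minimum cut capacity equals the max flow.
In the residual graph, reachable from Depot: {Depot, HubC, Jct2, HubA, Y2}.
Min-cut edges: HubA→Port (9), Y2→Port (3); capacity 9 + 3 = 12.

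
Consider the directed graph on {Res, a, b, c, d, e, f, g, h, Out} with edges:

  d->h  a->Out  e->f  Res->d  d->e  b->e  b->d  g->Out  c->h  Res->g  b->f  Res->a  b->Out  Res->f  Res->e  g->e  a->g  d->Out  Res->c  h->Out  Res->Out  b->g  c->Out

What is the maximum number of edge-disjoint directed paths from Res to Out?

Assign every edge capacity 1; by Menger, the answer equals the max flow.
Path Res→Out (+1); total 1.
Path Res→a→Out (+1); total 2.
Path Res→c→Out (+1); total 3.
Path Res→d→Out (+1); total 4.
Path Res→g→Out (+1); total 5.
No residual Res→Out path; max flow = 5.
Certifying cut of size 5: {Res→Out, Res→a, Res→c, Res→d, Res→g}.

5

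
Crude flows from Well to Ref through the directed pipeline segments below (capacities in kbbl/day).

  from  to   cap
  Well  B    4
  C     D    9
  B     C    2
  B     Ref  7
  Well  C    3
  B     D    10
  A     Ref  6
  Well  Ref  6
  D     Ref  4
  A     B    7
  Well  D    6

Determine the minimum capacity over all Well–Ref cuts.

14

Augment Well→Ref: bottleneck 6, flow now 6.
Augment Well→B→Ref: bottleneck 4, flow now 10.
Augment Well→D→Ref: bottleneck 4, flow now 14.
No augmenting path remains; maximum flow = 14.
By max-flow min-cut, the minimum cut capacity equals the max flow.
In the residual graph, reachable from Well: {Well, C, D}.
Min-cut edges: Well→B (4), Well→Ref (6), D→Ref (4); capacity 4 + 6 + 4 = 14.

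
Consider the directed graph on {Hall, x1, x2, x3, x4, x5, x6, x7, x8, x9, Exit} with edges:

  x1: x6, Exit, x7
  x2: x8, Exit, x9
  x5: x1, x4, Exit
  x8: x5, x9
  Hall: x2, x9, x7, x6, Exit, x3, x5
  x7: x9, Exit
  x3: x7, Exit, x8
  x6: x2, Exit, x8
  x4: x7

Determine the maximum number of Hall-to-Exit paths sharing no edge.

Assign every edge capacity 1; by Menger, the answer equals the max flow.
Path Hall→Exit (+1); total 1.
Path Hall→x2→Exit (+1); total 2.
Path Hall→x3→Exit (+1); total 3.
Path Hall→x5→Exit (+1); total 4.
Path Hall→x6→Exit (+1); total 5.
Path Hall→x7→Exit (+1); total 6.
No residual Hall→Exit path; max flow = 6.
Certifying cut of size 6: {Hall→Exit, Hall→x2, Hall→x3, Hall→x5, Hall→x6, Hall→x7}.

6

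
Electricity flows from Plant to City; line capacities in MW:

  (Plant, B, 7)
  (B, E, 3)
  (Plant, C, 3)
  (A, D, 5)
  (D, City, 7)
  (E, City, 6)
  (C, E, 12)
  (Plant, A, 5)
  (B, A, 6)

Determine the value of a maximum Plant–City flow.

11

Augment Plant→A→D→City: bottleneck 5, flow now 5.
Augment Plant→B→E→City: bottleneck 3, flow now 8.
Augment Plant→C→E→City: bottleneck 3, flow now 11.
No augmenting path remains; maximum flow = 11.
In the residual graph, reachable from Plant: {Plant, A, B}.
Min-cut edges: Plant→C (3), A→D (5), B→E (3); capacity 3 + 5 + 3 = 11.
This cut is saturated, so no flow can exceed 11.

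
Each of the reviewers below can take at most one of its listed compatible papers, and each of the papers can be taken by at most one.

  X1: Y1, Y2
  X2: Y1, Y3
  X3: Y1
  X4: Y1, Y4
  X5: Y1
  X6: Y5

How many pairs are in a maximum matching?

Unit-capacity flow: source→left, listed edges, right→sink; max matching = max flow.
Augmenting path X1→Y1 (+1); matched 1.
Augmenting path X2→Y3 (+1); matched 2.
Augmenting path X4→Y4 (+1); matched 3.
Augmenting path X6→Y5 (+1); matched 4.
Augmenting path X3→Y1→X1→Y2 (+1); matched 5.
No augmenting path remains; maximum matching = 5.
König certificate: {X1, X2, X4, X6, Y1} is a vertex cover of size 5 (every listed pair touches it), so no matching can be larger.

5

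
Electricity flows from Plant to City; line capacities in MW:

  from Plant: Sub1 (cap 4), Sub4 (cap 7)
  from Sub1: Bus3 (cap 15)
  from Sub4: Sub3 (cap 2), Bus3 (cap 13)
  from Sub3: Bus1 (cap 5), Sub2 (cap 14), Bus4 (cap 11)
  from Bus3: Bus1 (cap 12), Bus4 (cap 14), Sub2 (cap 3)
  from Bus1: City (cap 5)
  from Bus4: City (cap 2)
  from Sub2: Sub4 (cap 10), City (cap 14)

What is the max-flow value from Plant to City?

11

Augment Plant→Sub1→Bus3→Bus1→City: bottleneck 4, flow now 4.
Augment Plant→Sub4→Sub3→Bus1→City: bottleneck 1, flow now 5.
Augment Plant→Sub4→Sub3→Bus4→City: bottleneck 1, flow now 6.
Augment Plant→Sub4→Bus3→Bus4→City: bottleneck 1, flow now 7.
Augment Plant→Sub4→Bus3→Sub2→City: bottleneck 3, flow now 10.
Augment Plant→Sub4→Bus3→Bus1→Sub3→Sub2→City: bottleneck 1, flow now 11. (uses reverse residual edge)
No augmenting path remains; maximum flow = 11.
In the residual graph, reachable from Plant: {Plant}.
Min-cut edges: Plant→Sub1 (4), Plant→Sub4 (7); capacity 4 + 7 = 11.
This cut is saturated, so no flow can exceed 11.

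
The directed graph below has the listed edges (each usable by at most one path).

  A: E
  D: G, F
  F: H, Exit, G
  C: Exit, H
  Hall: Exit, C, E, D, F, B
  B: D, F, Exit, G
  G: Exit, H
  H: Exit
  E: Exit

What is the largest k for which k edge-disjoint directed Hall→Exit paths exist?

6

Assign every edge capacity 1; by Menger, the answer equals the max flow.
Path Hall→Exit (+1); total 1.
Path Hall→B→Exit (+1); total 2.
Path Hall→C→Exit (+1); total 3.
Path Hall→E→Exit (+1); total 4.
Path Hall→F→Exit (+1); total 5.
Path Hall→D→G→Exit (+1); total 6.
No residual Hall→Exit path; max flow = 6.
Certifying cut of size 6: {Hall→B, Hall→C, Hall→D, Hall→E, Hall→Exit, Hall→F}.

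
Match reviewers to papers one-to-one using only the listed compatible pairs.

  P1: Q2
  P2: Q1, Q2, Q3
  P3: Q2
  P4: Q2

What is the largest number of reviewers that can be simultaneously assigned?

2

Unit-capacity flow: source→left, listed edges, right→sink; max matching = max flow.
Augmenting path P1→Q2 (+1); matched 1.
Augmenting path P2→Q1 (+1); matched 2.
No augmenting path remains; maximum matching = 2.
König certificate: {P2, Q2} is a vertex cover of size 2 (every listed pair touches it), so no matching can be larger.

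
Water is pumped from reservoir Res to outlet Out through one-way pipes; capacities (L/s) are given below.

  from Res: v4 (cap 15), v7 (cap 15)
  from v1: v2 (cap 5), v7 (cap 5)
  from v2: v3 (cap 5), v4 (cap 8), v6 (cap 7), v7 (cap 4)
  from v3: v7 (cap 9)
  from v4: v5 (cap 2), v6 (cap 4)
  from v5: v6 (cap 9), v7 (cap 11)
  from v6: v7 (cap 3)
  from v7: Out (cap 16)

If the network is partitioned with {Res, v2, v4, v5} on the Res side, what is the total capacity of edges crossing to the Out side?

55

Edges leaving {Res, v2, v4, v5}: Res→v7 (15), v2→v3 (5), v2→v6 (7), v2→v7 (4), v4→v6 (4), v5→v6 (9), v5→v7 (11).
Cut capacity = 15 + 5 + 7 + 4 + 4 + 9 + 11 = 55.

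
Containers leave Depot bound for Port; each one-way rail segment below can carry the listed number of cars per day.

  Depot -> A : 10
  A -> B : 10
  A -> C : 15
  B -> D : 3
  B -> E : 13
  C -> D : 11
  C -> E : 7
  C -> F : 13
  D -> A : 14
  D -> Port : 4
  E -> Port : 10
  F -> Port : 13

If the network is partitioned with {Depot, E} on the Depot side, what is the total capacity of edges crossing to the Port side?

20

Edges leaving {Depot, E}: Depot→A (10), E→Port (10).
Cut capacity = 10 + 10 = 20.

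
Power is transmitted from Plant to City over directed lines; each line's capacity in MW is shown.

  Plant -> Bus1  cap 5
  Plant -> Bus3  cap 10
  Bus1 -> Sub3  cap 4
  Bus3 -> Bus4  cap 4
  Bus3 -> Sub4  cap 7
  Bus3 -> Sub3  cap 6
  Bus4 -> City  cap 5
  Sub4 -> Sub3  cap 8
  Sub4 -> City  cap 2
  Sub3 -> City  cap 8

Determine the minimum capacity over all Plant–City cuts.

Augment Plant→Bus1→Sub3→City: bottleneck 4, flow now 4.
Augment Plant→Bus3→Bus4→City: bottleneck 4, flow now 8.
Augment Plant→Bus3→Sub4→City: bottleneck 2, flow now 10.
Augment Plant→Bus3→Sub3→City: bottleneck 4, flow now 14.
No augmenting path remains; maximum flow = 14.
By max-flow min-cut, the minimum cut capacity equals the max flow.
In the residual graph, reachable from Plant: {Plant, Bus1}.
Min-cut edges: Plant→Bus3 (10), Bus1→Sub3 (4); capacity 10 + 4 = 14.

14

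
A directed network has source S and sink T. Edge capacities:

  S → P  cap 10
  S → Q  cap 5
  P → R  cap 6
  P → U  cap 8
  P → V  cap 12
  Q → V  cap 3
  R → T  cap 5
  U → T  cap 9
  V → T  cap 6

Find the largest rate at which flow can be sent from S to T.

13

Augment S→P→R→T: bottleneck 5, flow now 5.
Augment S→P→U→T: bottleneck 5, flow now 10.
Augment S→Q→V→T: bottleneck 3, flow now 13.
No augmenting path remains; maximum flow = 13.
In the residual graph, reachable from S: {S, Q}.
Min-cut edges: S→P (10), Q→V (3); capacity 10 + 3 = 13.
This cut is saturated, so no flow can exceed 13.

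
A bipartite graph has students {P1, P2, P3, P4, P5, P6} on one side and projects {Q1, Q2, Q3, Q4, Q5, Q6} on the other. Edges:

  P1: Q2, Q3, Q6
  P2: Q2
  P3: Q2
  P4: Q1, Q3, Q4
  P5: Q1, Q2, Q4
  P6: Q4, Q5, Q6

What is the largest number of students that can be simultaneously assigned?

Unit-capacity flow: source→left, listed edges, right→sink; max matching = max flow.
Augmenting path P1→Q2 (+1); matched 1.
Augmenting path P4→Q1 (+1); matched 2.
Augmenting path P5→Q4 (+1); matched 3.
Augmenting path P6→Q5 (+1); matched 4.
Augmenting path P2→Q2→P1→Q3 (+1); matched 5.
No augmenting path remains; maximum matching = 5.
König certificate: {P1, P4, P5, P6, Q2} is a vertex cover of size 5 (every listed pair touches it), so no matching can be larger.

5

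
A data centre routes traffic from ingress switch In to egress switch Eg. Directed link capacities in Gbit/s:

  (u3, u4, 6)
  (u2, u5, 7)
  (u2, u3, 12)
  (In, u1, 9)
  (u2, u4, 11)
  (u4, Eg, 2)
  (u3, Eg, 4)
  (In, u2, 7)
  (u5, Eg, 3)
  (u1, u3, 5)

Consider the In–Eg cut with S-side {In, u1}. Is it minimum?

No — its capacity is 12, but the minimum cut has capacity 9.

Given cut capacity: 7 + 5 = 12.
Augment In→u1→u3→Eg: bottleneck 4, flow now 4.
Augment In→u2→u4→Eg: bottleneck 2, flow now 6.
Augment In→u2→u5→Eg: bottleneck 3, flow now 9.
No augmenting path remains; maximum flow = 9.
In the residual graph, reachable from In: {In, u1, u2, u3, u4, u5}.
Min-cut edges: u3→Eg (4), u4→Eg (2), u5→Eg (3); capacity 4 + 2 + 3 = 9.
Cut capacity 12 exceeds the max flow 9, so it is not minimum.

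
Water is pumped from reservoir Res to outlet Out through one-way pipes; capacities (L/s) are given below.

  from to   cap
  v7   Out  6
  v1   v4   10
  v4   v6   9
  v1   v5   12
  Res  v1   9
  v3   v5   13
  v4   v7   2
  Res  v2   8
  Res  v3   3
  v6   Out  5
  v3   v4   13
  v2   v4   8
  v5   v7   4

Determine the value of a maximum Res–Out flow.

Augment Res→v1→v4→v6→Out: bottleneck 5, flow now 5.
Augment Res→v1→v4→v7→Out: bottleneck 2, flow now 7.
Augment Res→v1→v5→v7→Out: bottleneck 2, flow now 9.
Augment Res→v3→v5→v7→Out: bottleneck 2, flow now 11.
No augmenting path remains; maximum flow = 11.
In the residual graph, reachable from Res: {Res, v1, v2, v3, v4, v5, v6}.
Min-cut edges: v4→v7 (2), v5→v7 (4), v6→Out (5); capacity 2 + 4 + 5 = 11.
This cut is saturated, so no flow can exceed 11.

11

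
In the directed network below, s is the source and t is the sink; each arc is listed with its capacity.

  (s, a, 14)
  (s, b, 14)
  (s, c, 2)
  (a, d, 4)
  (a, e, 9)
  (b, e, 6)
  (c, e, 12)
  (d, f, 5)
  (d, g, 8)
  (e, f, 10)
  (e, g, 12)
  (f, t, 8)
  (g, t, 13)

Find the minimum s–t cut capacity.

21

Augment s→a→d→f→t: bottleneck 4, flow now 4.
Augment s→a→e→f→t: bottleneck 4, flow now 8.
Augment s→a→e→g→t: bottleneck 5, flow now 13.
Augment s→b→e→g→t: bottleneck 6, flow now 19.
Augment s→c→e→g→t: bottleneck 1, flow now 20.
Augment s→c→e→f→d→g→t: bottleneck 1, flow now 21. (uses reverse residual edge)
No augmenting path remains; maximum flow = 21.
By max-flow min-cut, the minimum cut capacity equals the max flow.
In the residual graph, reachable from s: {s, a, b}.
Min-cut edges: s→c (2), a→d (4), a→e (9), b→e (6); capacity 2 + 4 + 9 + 6 = 21.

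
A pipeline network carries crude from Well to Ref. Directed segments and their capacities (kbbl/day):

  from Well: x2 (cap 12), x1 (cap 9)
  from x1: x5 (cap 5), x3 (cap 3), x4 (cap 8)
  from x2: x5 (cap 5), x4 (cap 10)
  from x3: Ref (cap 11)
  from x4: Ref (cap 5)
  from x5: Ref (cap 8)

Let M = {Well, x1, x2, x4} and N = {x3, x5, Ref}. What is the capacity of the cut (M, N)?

18

Edges leaving {Well, x1, x2, x4}: x1→x3 (3), x1→x5 (5), x2→x5 (5), x4→Ref (5).
Cut capacity = 3 + 5 + 5 + 5 = 18.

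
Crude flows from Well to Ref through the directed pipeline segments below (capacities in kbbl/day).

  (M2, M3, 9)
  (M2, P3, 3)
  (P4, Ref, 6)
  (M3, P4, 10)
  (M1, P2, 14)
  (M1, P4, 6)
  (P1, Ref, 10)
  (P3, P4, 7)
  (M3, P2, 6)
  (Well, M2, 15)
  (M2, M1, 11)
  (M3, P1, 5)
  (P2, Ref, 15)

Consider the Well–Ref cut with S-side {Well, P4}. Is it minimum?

No — its capacity is 21, but the minimum cut has capacity 15.

Given cut capacity: 15 + 6 = 21.
Augment Well→M2→M3→P2→Ref: bottleneck 6, flow now 6.
Augment Well→M2→M3→P1→Ref: bottleneck 3, flow now 9.
Augment Well→M2→M1→P2→Ref: bottleneck 6, flow now 15.
No augmenting path remains; maximum flow = 15.
In the residual graph, reachable from Well: {Well}.
Min-cut edges: Well→M2 (15); capacity 15 = 15.
Cut capacity 21 exceeds the max flow 15, so it is not minimum.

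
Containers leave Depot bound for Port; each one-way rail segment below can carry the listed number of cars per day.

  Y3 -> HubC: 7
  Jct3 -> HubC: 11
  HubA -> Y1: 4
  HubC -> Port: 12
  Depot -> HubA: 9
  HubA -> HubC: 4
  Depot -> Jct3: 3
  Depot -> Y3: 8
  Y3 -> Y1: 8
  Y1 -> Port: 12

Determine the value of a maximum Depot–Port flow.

Augment Depot→Jct3→HubC→Port: bottleneck 3, flow now 3.
Augment Depot→Y3→HubC→Port: bottleneck 7, flow now 10.
Augment Depot→Y3→Y1→Port: bottleneck 1, flow now 11.
Augment Depot→HubA→HubC→Port: bottleneck 2, flow now 13.
Augment Depot→HubA→Y1→Port: bottleneck 4, flow now 17.
Augment Depot→HubA→HubC→Y3→Y1→Port: bottleneck 2, flow now 19. (uses reverse residual edge)
No augmenting path remains; maximum flow = 19.
In the residual graph, reachable from Depot: {Depot, HubA}.
Min-cut edges: Depot→Jct3 (3), Depot→Y3 (8), HubA→HubC (4), HubA→Y1 (4); capacity 3 + 8 + 4 + 4 = 19.
This cut is saturated, so no flow can exceed 19.

19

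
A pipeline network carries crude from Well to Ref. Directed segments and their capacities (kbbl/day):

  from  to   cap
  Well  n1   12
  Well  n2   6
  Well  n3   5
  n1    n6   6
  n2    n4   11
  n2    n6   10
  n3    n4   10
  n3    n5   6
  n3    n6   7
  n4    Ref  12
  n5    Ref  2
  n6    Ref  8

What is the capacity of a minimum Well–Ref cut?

Augment Well→n1→n6→Ref: bottleneck 6, flow now 6.
Augment Well→n2→n4→Ref: bottleneck 6, flow now 12.
Augment Well→n3→n4→Ref: bottleneck 5, flow now 17.
No augmenting path remains; maximum flow = 17.
By max-flow min-cut, the minimum cut capacity equals the max flow.
In the residual graph, reachable from Well: {Well, n1}.
Min-cut edges: Well→n2 (6), Well→n3 (5), n1→n6 (6); capacity 6 + 5 + 6 = 17.

17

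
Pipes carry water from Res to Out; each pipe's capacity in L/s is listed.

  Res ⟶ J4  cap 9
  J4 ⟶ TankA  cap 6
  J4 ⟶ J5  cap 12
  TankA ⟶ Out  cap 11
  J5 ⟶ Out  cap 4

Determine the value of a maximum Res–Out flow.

Augment Res→J4→TankA→Out: bottleneck 6, flow now 6.
Augment Res→J4→J5→Out: bottleneck 3, flow now 9.
No augmenting path remains; maximum flow = 9.
In the residual graph, reachable from Res: {Res}.
Min-cut edges: Res→J4 (9); capacity 9 = 9.
This cut is saturated, so no flow can exceed 9.

9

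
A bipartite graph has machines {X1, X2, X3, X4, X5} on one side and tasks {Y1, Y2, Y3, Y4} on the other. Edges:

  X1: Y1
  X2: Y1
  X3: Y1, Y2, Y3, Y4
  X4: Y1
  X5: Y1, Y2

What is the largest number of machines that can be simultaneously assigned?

Unit-capacity flow: source→left, listed edges, right→sink; max matching = max flow.
Augmenting path X1→Y1 (+1); matched 1.
Augmenting path X3→Y2 (+1); matched 2.
Augmenting path X5→Y2→X3→Y3 (+1); matched 3.
No augmenting path remains; maximum matching = 3.
König certificate: {X3, X5, Y1} is a vertex cover of size 3 (every listed pair touches it), so no matching can be larger.

3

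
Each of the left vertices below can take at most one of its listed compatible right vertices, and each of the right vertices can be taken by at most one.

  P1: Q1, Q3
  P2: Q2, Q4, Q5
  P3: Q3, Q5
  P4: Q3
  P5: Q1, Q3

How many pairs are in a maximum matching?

4

Unit-capacity flow: source→left, listed edges, right→sink; max matching = max flow.
Augmenting path P1→Q1 (+1); matched 1.
Augmenting path P2→Q2 (+1); matched 2.
Augmenting path P3→Q3 (+1); matched 3.
Augmenting path P4→Q3→P3→Q5 (+1); matched 4.
No augmenting path remains; maximum matching = 4.
König certificate: {P2, P3, Q1, Q3} is a vertex cover of size 4 (every listed pair touches it), so no matching can be larger.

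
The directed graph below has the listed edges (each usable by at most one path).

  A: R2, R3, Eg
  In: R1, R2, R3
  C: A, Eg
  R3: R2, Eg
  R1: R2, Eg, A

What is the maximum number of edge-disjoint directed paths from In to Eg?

Assign every edge capacity 1; by Menger, the answer equals the max flow.
Path In→R1→Eg (+1); total 1.
Path In→R3→Eg (+1); total 2.
No residual In→Eg path; max flow = 2.
Certifying cut of size 2: {In→R1, In→R3}.

2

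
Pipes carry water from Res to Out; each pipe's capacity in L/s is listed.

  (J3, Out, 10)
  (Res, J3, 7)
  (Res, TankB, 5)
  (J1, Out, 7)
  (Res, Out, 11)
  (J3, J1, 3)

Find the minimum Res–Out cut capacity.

Augment Res→Out: bottleneck 11, flow now 11.
Augment Res→J3→Out: bottleneck 7, flow now 18.
No augmenting path remains; maximum flow = 18.
By max-flow min-cut, the minimum cut capacity equals the max flow.
In the residual graph, reachable from Res: {Res, TankB}.
Min-cut edges: Res→J3 (7), Res→Out (11); capacity 7 + 11 = 18.

18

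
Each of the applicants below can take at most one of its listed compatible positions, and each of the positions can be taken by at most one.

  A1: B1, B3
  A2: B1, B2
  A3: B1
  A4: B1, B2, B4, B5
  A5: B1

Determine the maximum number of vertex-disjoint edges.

4

Unit-capacity flow: source→left, listed edges, right→sink; max matching = max flow.
Augmenting path A1→B1 (+1); matched 1.
Augmenting path A2→B2 (+1); matched 2.
Augmenting path A4→B4 (+1); matched 3.
Augmenting path A3→B1→A1→B3 (+1); matched 4.
No augmenting path remains; maximum matching = 4.
König certificate: {A1, A2, A4, B1} is a vertex cover of size 4 (every listed pair touches it), so no matching can be larger.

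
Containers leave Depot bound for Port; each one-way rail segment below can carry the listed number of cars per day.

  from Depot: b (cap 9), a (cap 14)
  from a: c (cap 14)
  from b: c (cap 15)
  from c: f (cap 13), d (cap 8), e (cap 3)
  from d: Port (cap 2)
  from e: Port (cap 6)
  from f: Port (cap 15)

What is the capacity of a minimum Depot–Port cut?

18

Augment Depot→a→c→d→Port: bottleneck 2, flow now 2.
Augment Depot→a→c→e→Port: bottleneck 3, flow now 5.
Augment Depot→a→c→f→Port: bottleneck 9, flow now 14.
Augment Depot→b→c→f→Port: bottleneck 4, flow now 18.
No augmenting path remains; maximum flow = 18.
By max-flow min-cut, the minimum cut capacity equals the max flow.
In the residual graph, reachable from Depot: {Depot, a, b, c, d}.
Min-cut edges: c→e (3), c→f (13), d→Port (2); capacity 3 + 13 + 2 = 18.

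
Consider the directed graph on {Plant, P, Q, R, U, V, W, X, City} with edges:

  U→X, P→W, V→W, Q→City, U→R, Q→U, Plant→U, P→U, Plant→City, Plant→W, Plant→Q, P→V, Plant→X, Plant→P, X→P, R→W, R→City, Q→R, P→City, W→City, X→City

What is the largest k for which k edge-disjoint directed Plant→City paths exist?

6

Assign every edge capacity 1; by Menger, the answer equals the max flow.
Path Plant→City (+1); total 1.
Path Plant→P→City (+1); total 2.
Path Plant→Q→City (+1); total 3.
Path Plant→W→City (+1); total 4.
Path Plant→X→City (+1); total 5.
Path Plant→U→R→City (+1); total 6.
No residual Plant→City path; max flow = 6.
Certifying cut of size 6: {Plant→City, Plant→P, Plant→Q, Plant→U, Plant→W, Plant→X}.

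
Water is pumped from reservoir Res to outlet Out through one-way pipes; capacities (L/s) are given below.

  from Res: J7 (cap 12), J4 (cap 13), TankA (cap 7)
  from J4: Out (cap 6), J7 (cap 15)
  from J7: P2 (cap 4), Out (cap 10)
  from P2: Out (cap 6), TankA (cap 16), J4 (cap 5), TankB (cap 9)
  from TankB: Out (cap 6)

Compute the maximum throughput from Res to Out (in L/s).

20

Augment Res→J4→Out: bottleneck 6, flow now 6.
Augment Res→J7→Out: bottleneck 10, flow now 16.
Augment Res→J7→P2→Out: bottleneck 2, flow now 18.
Augment Res→J4→J7→P2→Out: bottleneck 2, flow now 20.
No augmenting path remains; maximum flow = 20.
In the residual graph, reachable from Res: {Res, J4, J7, TankA}.
Min-cut edges: J4→Out (6), J7→P2 (4), J7→Out (10); capacity 6 + 4 + 10 = 20.
This cut is saturated, so no flow can exceed 20.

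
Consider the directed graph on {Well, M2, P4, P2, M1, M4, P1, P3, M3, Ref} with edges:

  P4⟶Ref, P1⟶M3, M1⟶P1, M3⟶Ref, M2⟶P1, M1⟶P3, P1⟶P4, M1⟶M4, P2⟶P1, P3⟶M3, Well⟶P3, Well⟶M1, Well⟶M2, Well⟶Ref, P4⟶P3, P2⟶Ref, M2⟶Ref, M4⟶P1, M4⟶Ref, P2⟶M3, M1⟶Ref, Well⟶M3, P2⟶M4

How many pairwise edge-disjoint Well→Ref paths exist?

Assign every edge capacity 1; by Menger, the answer equals the max flow.
Path Well→Ref (+1); total 1.
Path Well→M2→Ref (+1); total 2.
Path Well→M1→Ref (+1); total 3.
Path Well→M3→Ref (+1); total 4.
No residual Well→Ref path; max flow = 4.
Certifying cut of size 4: {M3→Ref, Well→M1, Well→M2, Well→Ref}.

4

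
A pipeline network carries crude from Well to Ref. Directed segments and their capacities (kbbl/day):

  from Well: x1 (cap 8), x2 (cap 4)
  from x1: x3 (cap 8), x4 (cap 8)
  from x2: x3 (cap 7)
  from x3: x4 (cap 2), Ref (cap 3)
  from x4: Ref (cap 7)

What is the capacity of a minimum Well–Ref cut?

Augment Well→x1→x3→Ref: bottleneck 3, flow now 3.
Augment Well→x1→x4→Ref: bottleneck 5, flow now 8.
Augment Well→x2→x3→x4→Ref: bottleneck 2, flow now 10.
No augmenting path remains; maximum flow = 10.
By max-flow min-cut, the minimum cut capacity equals the max flow.
In the residual graph, reachable from Well: {Well, x1, x2, x3, x4}.
Min-cut edges: x3→Ref (3), x4→Ref (7); capacity 3 + 7 = 10.

10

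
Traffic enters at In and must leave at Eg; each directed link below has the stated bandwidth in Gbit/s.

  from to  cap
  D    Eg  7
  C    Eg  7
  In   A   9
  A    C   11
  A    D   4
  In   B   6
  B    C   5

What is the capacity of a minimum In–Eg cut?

11

Augment In→A→C→Eg: bottleneck 7, flow now 7.
Augment In→A→D→Eg: bottleneck 2, flow now 9.
Augment In→B→C→A→D→Eg: bottleneck 2, flow now 11. (uses reverse residual edge)
No augmenting path remains; maximum flow = 11.
By max-flow min-cut, the minimum cut capacity equals the max flow.
In the residual graph, reachable from In: {In, A, B, C}.
Min-cut edges: A→D (4), C→Eg (7); capacity 4 + 7 = 11.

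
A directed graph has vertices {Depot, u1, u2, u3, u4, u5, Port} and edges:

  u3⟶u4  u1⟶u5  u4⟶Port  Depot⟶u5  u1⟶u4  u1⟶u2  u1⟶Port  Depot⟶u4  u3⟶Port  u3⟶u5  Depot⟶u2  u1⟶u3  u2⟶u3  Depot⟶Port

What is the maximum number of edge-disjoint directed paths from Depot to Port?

3

Assign every edge capacity 1; by Menger, the answer equals the max flow.
Path Depot→Port (+1); total 1.
Path Depot→u4→Port (+1); total 2.
Path Depot→u2→u3→Port (+1); total 3.
No residual Depot→Port path; max flow = 3.
Certifying cut of size 3: {Depot→Port, Depot→u2, Depot→u4}.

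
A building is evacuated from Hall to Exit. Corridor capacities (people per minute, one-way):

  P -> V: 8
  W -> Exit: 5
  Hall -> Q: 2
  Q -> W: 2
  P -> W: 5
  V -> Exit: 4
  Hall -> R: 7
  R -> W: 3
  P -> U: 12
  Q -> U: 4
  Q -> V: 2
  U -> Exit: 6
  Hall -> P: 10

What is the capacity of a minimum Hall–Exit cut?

Augment Hall→P→U→Exit: bottleneck 6, flow now 6.
Augment Hall→P→V→Exit: bottleneck 4, flow now 10.
Augment Hall→Q→W→Exit: bottleneck 2, flow now 12.
Augment Hall→R→W→Exit: bottleneck 3, flow now 15.
No augmenting path remains; maximum flow = 15.
By max-flow min-cut, the minimum cut capacity equals the max flow.
In the residual graph, reachable from Hall: {Hall, R}.
Min-cut edges: Hall→P (10), Hall→Q (2), R→W (3); capacity 10 + 2 + 3 = 15.

15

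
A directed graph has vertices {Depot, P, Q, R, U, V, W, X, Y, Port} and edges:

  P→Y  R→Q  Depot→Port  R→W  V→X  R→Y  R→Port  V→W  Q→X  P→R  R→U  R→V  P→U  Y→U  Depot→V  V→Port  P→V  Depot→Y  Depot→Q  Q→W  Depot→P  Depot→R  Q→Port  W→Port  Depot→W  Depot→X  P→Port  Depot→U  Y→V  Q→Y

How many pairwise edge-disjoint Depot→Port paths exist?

Assign every edge capacity 1; by Menger, the answer equals the max flow.
Path Depot→Port (+1); total 1.
Path Depot→P→Port (+1); total 2.
Path Depot→Q→Port (+1); total 3.
Path Depot→R→Port (+1); total 4.
Path Depot→V→Port (+1); total 5.
Path Depot→W→Port (+1); total 6.
No residual Depot→Port path; max flow = 6.
Certifying cut of size 6: {Depot→P, Depot→Port, Depot→Q, Depot→R, V→Port, W→Port}.

6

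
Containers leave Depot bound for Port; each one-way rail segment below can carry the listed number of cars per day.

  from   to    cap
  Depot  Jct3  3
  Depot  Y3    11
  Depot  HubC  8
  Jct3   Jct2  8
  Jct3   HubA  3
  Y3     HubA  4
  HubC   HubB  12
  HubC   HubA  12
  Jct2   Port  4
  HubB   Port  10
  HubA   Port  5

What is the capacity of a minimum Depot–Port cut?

15

Augment Depot→Jct3→Jct2→Port: bottleneck 3, flow now 3.
Augment Depot→Y3→HubA→Port: bottleneck 4, flow now 7.
Augment Depot→HubC→HubB→Port: bottleneck 8, flow now 15.
No augmenting path remains; maximum flow = 15.
By max-flow min-cut, the minimum cut capacity equals the max flow.
In the residual graph, reachable from Depot: {Depot, Y3}.
Min-cut edges: Depot→Jct3 (3), Depot→HubC (8), Y3→HubA (4); capacity 3 + 8 + 4 = 15.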